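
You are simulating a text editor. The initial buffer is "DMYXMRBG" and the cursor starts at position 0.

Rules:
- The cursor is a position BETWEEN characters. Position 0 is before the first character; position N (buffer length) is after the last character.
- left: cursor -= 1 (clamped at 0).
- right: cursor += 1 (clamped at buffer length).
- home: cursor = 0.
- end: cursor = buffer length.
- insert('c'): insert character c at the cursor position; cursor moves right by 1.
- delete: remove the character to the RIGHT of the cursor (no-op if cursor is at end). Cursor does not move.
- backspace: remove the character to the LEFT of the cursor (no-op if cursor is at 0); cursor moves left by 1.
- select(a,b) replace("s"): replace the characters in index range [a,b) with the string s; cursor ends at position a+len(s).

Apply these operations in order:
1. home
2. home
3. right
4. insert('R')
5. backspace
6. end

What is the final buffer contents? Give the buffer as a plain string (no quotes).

After op 1 (home): buf='DMYXMRBG' cursor=0
After op 2 (home): buf='DMYXMRBG' cursor=0
After op 3 (right): buf='DMYXMRBG' cursor=1
After op 4 (insert('R')): buf='DRMYXMRBG' cursor=2
After op 5 (backspace): buf='DMYXMRBG' cursor=1
After op 6 (end): buf='DMYXMRBG' cursor=8

Answer: DMYXMRBG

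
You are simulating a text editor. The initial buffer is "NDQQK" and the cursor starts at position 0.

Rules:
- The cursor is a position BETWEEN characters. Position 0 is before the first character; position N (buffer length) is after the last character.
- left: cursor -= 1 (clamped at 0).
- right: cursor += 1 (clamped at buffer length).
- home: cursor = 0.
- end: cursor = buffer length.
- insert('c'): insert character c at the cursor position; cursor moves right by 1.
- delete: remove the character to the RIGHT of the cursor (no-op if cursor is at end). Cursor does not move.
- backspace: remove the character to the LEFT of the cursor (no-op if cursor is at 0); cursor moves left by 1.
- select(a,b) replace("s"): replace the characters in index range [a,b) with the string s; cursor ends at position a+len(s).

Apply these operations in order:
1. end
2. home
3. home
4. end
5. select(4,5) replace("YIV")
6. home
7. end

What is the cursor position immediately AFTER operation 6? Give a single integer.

Answer: 0

Derivation:
After op 1 (end): buf='NDQQK' cursor=5
After op 2 (home): buf='NDQQK' cursor=0
After op 3 (home): buf='NDQQK' cursor=0
After op 4 (end): buf='NDQQK' cursor=5
After op 5 (select(4,5) replace("YIV")): buf='NDQQYIV' cursor=7
After op 6 (home): buf='NDQQYIV' cursor=0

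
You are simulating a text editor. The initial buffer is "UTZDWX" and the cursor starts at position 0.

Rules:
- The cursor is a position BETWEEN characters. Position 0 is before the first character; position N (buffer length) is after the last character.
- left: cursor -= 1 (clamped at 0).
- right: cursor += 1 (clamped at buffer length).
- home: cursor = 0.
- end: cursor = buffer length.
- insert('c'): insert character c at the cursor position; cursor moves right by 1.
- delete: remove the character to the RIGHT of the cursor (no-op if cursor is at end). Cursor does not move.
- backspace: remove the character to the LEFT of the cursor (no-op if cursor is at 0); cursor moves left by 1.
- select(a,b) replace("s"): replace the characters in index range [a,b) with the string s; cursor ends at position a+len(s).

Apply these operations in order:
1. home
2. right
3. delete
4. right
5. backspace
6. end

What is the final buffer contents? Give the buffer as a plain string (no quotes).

After op 1 (home): buf='UTZDWX' cursor=0
After op 2 (right): buf='UTZDWX' cursor=1
After op 3 (delete): buf='UZDWX' cursor=1
After op 4 (right): buf='UZDWX' cursor=2
After op 5 (backspace): buf='UDWX' cursor=1
After op 6 (end): buf='UDWX' cursor=4

Answer: UDWX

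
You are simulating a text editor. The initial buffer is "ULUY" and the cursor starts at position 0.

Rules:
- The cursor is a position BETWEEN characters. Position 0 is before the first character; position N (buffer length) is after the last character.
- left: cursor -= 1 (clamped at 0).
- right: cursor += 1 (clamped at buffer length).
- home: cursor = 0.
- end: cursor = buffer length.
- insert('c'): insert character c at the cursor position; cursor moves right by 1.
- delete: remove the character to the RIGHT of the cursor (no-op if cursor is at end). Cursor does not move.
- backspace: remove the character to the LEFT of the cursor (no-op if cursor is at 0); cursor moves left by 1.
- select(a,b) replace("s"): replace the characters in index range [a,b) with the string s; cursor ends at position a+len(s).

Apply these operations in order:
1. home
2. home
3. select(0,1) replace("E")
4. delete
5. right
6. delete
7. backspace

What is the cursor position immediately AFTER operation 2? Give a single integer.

Answer: 0

Derivation:
After op 1 (home): buf='ULUY' cursor=0
After op 2 (home): buf='ULUY' cursor=0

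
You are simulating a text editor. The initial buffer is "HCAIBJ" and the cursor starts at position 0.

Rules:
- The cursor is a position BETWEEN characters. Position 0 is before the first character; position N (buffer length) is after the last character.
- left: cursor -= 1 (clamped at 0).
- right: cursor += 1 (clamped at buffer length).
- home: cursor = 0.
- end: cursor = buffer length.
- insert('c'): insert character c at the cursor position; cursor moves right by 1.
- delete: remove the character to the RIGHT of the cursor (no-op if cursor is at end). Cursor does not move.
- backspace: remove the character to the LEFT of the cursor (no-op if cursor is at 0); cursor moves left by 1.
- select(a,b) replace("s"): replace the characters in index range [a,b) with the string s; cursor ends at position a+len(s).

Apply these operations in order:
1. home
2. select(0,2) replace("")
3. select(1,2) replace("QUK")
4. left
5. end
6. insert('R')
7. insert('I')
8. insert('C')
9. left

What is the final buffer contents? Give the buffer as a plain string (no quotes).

Answer: AQUKBJRIC

Derivation:
After op 1 (home): buf='HCAIBJ' cursor=0
After op 2 (select(0,2) replace("")): buf='AIBJ' cursor=0
After op 3 (select(1,2) replace("QUK")): buf='AQUKBJ' cursor=4
After op 4 (left): buf='AQUKBJ' cursor=3
After op 5 (end): buf='AQUKBJ' cursor=6
After op 6 (insert('R')): buf='AQUKBJR' cursor=7
After op 7 (insert('I')): buf='AQUKBJRI' cursor=8
After op 8 (insert('C')): buf='AQUKBJRIC' cursor=9
After op 9 (left): buf='AQUKBJRIC' cursor=8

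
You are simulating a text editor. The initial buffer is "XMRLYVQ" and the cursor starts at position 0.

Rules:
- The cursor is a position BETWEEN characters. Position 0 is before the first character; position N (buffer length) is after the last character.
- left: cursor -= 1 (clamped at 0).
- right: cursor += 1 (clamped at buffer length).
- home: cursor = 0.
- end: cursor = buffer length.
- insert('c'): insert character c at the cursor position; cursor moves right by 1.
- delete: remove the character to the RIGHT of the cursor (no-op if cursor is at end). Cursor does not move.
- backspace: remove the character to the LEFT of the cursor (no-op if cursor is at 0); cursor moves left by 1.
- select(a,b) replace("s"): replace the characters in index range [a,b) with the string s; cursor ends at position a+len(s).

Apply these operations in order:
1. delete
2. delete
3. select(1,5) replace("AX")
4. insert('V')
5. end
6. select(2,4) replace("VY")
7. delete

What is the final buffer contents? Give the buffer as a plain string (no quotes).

Answer: RAVY

Derivation:
After op 1 (delete): buf='MRLYVQ' cursor=0
After op 2 (delete): buf='RLYVQ' cursor=0
After op 3 (select(1,5) replace("AX")): buf='RAX' cursor=3
After op 4 (insert('V')): buf='RAXV' cursor=4
After op 5 (end): buf='RAXV' cursor=4
After op 6 (select(2,4) replace("VY")): buf='RAVY' cursor=4
After op 7 (delete): buf='RAVY' cursor=4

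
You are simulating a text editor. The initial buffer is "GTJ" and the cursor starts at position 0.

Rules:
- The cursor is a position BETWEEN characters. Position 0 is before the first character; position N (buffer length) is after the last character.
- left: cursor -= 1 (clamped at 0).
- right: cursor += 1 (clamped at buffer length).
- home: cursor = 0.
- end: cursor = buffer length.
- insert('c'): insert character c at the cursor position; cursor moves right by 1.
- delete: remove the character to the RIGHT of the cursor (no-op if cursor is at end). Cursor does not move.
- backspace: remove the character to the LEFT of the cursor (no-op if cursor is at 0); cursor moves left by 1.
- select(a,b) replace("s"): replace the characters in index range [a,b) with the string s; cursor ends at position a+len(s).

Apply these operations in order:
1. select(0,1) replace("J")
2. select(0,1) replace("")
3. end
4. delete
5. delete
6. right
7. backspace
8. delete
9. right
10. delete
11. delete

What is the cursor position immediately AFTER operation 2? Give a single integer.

After op 1 (select(0,1) replace("J")): buf='JTJ' cursor=1
After op 2 (select(0,1) replace("")): buf='TJ' cursor=0

Answer: 0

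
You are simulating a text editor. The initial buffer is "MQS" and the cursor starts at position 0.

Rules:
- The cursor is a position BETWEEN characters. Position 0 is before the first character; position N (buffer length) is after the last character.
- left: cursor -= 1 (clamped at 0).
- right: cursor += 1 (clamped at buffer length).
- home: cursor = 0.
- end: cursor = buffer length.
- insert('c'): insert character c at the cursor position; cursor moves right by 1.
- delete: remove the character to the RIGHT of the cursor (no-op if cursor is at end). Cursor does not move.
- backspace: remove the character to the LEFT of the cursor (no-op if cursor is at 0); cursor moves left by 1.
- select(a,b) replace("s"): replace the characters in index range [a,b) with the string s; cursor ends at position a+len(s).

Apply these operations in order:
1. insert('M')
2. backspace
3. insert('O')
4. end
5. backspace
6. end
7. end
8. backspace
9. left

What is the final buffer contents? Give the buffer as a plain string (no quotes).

Answer: OM

Derivation:
After op 1 (insert('M')): buf='MMQS' cursor=1
After op 2 (backspace): buf='MQS' cursor=0
After op 3 (insert('O')): buf='OMQS' cursor=1
After op 4 (end): buf='OMQS' cursor=4
After op 5 (backspace): buf='OMQ' cursor=3
After op 6 (end): buf='OMQ' cursor=3
After op 7 (end): buf='OMQ' cursor=3
After op 8 (backspace): buf='OM' cursor=2
After op 9 (left): buf='OM' cursor=1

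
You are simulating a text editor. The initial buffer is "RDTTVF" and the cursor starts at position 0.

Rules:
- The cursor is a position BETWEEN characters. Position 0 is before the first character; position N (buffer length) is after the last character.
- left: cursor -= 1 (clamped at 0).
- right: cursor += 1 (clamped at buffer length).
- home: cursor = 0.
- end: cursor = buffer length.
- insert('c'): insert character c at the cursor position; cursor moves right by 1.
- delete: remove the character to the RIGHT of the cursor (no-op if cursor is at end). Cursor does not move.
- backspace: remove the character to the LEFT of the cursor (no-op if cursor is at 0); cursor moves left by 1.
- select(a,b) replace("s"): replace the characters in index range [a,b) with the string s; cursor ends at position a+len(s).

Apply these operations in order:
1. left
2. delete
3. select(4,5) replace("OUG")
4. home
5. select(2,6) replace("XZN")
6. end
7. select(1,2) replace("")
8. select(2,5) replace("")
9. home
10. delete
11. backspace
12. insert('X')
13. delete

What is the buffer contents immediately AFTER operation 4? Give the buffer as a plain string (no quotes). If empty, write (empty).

Answer: DTTVOUG

Derivation:
After op 1 (left): buf='RDTTVF' cursor=0
After op 2 (delete): buf='DTTVF' cursor=0
After op 3 (select(4,5) replace("OUG")): buf='DTTVOUG' cursor=7
After op 4 (home): buf='DTTVOUG' cursor=0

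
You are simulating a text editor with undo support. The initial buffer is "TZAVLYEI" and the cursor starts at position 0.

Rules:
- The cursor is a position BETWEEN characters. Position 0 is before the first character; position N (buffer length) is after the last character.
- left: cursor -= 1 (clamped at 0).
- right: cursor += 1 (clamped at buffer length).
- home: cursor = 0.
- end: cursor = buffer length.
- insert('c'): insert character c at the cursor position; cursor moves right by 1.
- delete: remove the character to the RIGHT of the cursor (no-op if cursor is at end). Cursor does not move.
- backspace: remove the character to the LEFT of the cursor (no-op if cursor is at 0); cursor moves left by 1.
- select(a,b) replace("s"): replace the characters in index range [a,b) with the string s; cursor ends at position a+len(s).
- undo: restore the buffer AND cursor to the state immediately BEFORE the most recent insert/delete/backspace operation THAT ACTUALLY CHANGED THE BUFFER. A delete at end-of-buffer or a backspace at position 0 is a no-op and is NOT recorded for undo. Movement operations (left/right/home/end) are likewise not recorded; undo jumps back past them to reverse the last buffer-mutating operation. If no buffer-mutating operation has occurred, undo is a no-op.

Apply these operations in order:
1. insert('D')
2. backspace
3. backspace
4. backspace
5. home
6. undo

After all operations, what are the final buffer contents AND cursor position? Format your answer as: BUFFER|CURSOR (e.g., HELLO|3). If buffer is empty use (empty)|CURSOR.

Answer: DTZAVLYEI|1

Derivation:
After op 1 (insert('D')): buf='DTZAVLYEI' cursor=1
After op 2 (backspace): buf='TZAVLYEI' cursor=0
After op 3 (backspace): buf='TZAVLYEI' cursor=0
After op 4 (backspace): buf='TZAVLYEI' cursor=0
After op 5 (home): buf='TZAVLYEI' cursor=0
After op 6 (undo): buf='DTZAVLYEI' cursor=1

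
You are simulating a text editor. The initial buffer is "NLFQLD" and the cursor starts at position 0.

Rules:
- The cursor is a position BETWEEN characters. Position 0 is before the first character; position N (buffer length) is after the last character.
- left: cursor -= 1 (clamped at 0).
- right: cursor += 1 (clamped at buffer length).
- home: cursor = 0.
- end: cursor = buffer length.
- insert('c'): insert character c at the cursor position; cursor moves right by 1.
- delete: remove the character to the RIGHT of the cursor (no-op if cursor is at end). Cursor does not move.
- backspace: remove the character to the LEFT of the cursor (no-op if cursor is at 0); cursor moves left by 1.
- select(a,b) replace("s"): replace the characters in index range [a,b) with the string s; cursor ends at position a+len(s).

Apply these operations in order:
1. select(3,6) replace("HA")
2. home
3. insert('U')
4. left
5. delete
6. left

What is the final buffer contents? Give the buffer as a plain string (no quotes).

After op 1 (select(3,6) replace("HA")): buf='NLFHA' cursor=5
After op 2 (home): buf='NLFHA' cursor=0
After op 3 (insert('U')): buf='UNLFHA' cursor=1
After op 4 (left): buf='UNLFHA' cursor=0
After op 5 (delete): buf='NLFHA' cursor=0
After op 6 (left): buf='NLFHA' cursor=0

Answer: NLFHA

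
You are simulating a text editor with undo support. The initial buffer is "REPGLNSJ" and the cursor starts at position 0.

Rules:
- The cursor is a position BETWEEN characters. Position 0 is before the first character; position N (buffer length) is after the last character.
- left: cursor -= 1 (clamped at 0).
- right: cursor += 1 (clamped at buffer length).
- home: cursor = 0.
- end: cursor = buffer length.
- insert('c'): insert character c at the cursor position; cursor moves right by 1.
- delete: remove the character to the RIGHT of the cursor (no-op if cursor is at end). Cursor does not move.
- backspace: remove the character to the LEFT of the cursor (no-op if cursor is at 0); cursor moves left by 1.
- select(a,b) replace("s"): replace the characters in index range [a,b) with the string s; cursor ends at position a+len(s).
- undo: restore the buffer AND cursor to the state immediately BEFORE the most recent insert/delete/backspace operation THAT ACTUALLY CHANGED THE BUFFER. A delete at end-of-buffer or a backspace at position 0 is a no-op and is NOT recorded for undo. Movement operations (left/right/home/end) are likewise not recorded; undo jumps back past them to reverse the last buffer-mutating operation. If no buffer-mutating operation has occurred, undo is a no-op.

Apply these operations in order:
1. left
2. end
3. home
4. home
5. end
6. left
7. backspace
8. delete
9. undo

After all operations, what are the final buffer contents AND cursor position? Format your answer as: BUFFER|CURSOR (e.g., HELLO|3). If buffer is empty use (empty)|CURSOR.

After op 1 (left): buf='REPGLNSJ' cursor=0
After op 2 (end): buf='REPGLNSJ' cursor=8
After op 3 (home): buf='REPGLNSJ' cursor=0
After op 4 (home): buf='REPGLNSJ' cursor=0
After op 5 (end): buf='REPGLNSJ' cursor=8
After op 6 (left): buf='REPGLNSJ' cursor=7
After op 7 (backspace): buf='REPGLNJ' cursor=6
After op 8 (delete): buf='REPGLN' cursor=6
After op 9 (undo): buf='REPGLNJ' cursor=6

Answer: REPGLNJ|6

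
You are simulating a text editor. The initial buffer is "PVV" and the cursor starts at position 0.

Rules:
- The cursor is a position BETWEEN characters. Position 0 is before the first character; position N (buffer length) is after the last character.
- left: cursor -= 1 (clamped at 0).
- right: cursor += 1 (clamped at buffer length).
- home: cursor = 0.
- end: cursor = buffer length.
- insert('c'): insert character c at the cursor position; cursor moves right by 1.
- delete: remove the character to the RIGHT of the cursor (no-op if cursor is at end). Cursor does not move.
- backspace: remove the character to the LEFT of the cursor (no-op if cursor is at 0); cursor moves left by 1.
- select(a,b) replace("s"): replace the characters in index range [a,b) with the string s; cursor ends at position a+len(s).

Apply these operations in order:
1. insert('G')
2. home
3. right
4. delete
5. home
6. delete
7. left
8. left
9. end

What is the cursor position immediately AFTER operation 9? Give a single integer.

Answer: 2

Derivation:
After op 1 (insert('G')): buf='GPVV' cursor=1
After op 2 (home): buf='GPVV' cursor=0
After op 3 (right): buf='GPVV' cursor=1
After op 4 (delete): buf='GVV' cursor=1
After op 5 (home): buf='GVV' cursor=0
After op 6 (delete): buf='VV' cursor=0
After op 7 (left): buf='VV' cursor=0
After op 8 (left): buf='VV' cursor=0
After op 9 (end): buf='VV' cursor=2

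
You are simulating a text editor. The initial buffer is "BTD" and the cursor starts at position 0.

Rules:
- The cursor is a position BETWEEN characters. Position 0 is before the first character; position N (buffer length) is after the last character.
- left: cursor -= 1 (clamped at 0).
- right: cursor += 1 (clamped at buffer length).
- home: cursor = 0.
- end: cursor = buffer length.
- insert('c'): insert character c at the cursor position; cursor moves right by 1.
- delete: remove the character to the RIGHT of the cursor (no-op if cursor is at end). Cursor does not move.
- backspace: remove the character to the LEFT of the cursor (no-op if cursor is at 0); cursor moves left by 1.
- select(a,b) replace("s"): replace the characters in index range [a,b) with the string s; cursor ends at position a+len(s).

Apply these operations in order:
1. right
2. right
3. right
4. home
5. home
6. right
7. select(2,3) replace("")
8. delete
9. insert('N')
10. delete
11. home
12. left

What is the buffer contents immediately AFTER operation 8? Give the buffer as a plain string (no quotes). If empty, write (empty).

After op 1 (right): buf='BTD' cursor=1
After op 2 (right): buf='BTD' cursor=2
After op 3 (right): buf='BTD' cursor=3
After op 4 (home): buf='BTD' cursor=0
After op 5 (home): buf='BTD' cursor=0
After op 6 (right): buf='BTD' cursor=1
After op 7 (select(2,3) replace("")): buf='BT' cursor=2
After op 8 (delete): buf='BT' cursor=2

Answer: BT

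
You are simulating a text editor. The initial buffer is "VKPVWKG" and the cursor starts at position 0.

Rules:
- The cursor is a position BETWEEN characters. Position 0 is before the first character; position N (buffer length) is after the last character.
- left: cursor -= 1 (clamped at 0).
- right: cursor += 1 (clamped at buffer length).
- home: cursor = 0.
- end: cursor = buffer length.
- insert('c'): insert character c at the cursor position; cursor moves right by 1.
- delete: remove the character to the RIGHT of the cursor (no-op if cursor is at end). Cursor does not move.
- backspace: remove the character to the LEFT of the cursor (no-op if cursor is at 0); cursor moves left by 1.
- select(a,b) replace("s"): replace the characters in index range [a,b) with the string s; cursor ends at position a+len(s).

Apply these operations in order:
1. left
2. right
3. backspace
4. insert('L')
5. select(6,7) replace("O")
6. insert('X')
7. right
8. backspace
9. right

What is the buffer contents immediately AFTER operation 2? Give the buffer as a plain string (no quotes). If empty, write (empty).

Answer: VKPVWKG

Derivation:
After op 1 (left): buf='VKPVWKG' cursor=0
After op 2 (right): buf='VKPVWKG' cursor=1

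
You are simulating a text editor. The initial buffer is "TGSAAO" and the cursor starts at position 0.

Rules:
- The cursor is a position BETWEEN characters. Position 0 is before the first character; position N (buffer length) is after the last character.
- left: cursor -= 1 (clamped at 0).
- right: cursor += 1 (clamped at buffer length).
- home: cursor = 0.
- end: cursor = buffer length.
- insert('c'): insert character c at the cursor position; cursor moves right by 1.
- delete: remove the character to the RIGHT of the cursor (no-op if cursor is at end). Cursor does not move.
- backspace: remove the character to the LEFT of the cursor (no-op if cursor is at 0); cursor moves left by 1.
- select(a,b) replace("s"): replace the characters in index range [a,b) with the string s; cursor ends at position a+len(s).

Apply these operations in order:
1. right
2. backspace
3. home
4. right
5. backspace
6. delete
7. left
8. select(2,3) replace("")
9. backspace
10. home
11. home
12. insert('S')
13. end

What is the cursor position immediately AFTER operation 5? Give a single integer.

Answer: 0

Derivation:
After op 1 (right): buf='TGSAAO' cursor=1
After op 2 (backspace): buf='GSAAO' cursor=0
After op 3 (home): buf='GSAAO' cursor=0
After op 4 (right): buf='GSAAO' cursor=1
After op 5 (backspace): buf='SAAO' cursor=0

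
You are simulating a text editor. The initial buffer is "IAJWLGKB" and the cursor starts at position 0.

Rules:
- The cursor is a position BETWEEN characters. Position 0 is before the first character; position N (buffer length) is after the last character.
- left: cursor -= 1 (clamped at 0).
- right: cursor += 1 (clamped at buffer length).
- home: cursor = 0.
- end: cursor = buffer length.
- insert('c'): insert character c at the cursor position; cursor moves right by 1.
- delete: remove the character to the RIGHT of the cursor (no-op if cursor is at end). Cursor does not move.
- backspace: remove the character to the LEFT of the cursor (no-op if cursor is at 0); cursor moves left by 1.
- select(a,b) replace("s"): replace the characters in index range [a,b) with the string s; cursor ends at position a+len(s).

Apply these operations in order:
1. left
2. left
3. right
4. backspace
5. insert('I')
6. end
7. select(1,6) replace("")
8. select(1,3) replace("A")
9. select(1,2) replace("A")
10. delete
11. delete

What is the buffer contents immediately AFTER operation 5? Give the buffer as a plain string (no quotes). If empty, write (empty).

After op 1 (left): buf='IAJWLGKB' cursor=0
After op 2 (left): buf='IAJWLGKB' cursor=0
After op 3 (right): buf='IAJWLGKB' cursor=1
After op 4 (backspace): buf='AJWLGKB' cursor=0
After op 5 (insert('I')): buf='IAJWLGKB' cursor=1

Answer: IAJWLGKB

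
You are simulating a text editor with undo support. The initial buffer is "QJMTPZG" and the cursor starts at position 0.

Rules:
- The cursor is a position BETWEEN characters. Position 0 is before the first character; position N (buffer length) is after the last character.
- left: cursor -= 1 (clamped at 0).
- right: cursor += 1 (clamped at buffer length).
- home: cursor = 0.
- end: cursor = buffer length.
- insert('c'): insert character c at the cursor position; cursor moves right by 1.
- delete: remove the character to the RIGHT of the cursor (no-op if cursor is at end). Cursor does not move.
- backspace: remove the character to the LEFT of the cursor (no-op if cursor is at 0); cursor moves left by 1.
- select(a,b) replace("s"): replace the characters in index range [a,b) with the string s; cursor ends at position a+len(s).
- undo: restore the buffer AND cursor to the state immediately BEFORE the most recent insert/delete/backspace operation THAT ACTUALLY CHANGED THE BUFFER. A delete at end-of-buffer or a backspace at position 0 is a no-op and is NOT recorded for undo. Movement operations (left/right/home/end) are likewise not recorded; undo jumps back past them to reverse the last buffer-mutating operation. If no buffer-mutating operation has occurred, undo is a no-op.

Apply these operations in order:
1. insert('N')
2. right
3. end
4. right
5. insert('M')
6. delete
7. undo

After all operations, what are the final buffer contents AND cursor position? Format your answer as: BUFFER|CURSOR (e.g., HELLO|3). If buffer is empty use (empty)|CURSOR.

After op 1 (insert('N')): buf='NQJMTPZG' cursor=1
After op 2 (right): buf='NQJMTPZG' cursor=2
After op 3 (end): buf='NQJMTPZG' cursor=8
After op 4 (right): buf='NQJMTPZG' cursor=8
After op 5 (insert('M')): buf='NQJMTPZGM' cursor=9
After op 6 (delete): buf='NQJMTPZGM' cursor=9
After op 7 (undo): buf='NQJMTPZG' cursor=8

Answer: NQJMTPZG|8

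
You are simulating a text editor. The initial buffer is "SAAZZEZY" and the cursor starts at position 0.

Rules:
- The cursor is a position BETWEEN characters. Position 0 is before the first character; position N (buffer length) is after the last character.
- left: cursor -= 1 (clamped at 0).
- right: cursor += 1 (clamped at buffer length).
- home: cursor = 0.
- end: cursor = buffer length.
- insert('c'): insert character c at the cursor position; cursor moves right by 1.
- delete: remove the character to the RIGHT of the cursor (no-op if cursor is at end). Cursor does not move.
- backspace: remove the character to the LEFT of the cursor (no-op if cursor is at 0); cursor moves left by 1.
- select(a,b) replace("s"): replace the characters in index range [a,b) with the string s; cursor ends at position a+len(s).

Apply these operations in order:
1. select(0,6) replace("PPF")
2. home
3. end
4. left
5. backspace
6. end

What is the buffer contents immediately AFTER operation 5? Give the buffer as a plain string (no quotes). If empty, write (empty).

After op 1 (select(0,6) replace("PPF")): buf='PPFZY' cursor=3
After op 2 (home): buf='PPFZY' cursor=0
After op 3 (end): buf='PPFZY' cursor=5
After op 4 (left): buf='PPFZY' cursor=4
After op 5 (backspace): buf='PPFY' cursor=3

Answer: PPFY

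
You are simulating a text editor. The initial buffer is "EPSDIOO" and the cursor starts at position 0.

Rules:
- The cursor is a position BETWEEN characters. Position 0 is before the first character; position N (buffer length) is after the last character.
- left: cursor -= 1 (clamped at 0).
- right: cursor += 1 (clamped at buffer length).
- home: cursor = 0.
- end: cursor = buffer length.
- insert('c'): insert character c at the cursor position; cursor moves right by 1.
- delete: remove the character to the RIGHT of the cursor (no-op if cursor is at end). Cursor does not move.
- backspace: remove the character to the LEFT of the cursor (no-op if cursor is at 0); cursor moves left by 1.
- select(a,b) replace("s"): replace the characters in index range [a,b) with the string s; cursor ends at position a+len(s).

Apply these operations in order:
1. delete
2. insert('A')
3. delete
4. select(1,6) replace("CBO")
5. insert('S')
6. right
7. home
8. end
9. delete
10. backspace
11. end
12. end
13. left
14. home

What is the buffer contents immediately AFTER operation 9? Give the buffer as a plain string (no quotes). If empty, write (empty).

After op 1 (delete): buf='PSDIOO' cursor=0
After op 2 (insert('A')): buf='APSDIOO' cursor=1
After op 3 (delete): buf='ASDIOO' cursor=1
After op 4 (select(1,6) replace("CBO")): buf='ACBO' cursor=4
After op 5 (insert('S')): buf='ACBOS' cursor=5
After op 6 (right): buf='ACBOS' cursor=5
After op 7 (home): buf='ACBOS' cursor=0
After op 8 (end): buf='ACBOS' cursor=5
After op 9 (delete): buf='ACBOS' cursor=5

Answer: ACBOS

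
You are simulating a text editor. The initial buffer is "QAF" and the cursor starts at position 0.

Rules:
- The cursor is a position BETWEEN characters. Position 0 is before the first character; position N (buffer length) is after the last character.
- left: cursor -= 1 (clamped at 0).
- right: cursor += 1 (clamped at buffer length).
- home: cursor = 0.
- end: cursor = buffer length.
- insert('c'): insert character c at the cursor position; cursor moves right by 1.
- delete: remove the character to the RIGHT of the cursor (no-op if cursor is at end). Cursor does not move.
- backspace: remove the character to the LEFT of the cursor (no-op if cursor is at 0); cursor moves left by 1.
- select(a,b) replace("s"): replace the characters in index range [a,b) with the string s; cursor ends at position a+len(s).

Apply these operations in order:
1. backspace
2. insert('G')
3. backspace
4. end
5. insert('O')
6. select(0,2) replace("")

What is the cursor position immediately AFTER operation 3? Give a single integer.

After op 1 (backspace): buf='QAF' cursor=0
After op 2 (insert('G')): buf='GQAF' cursor=1
After op 3 (backspace): buf='QAF' cursor=0

Answer: 0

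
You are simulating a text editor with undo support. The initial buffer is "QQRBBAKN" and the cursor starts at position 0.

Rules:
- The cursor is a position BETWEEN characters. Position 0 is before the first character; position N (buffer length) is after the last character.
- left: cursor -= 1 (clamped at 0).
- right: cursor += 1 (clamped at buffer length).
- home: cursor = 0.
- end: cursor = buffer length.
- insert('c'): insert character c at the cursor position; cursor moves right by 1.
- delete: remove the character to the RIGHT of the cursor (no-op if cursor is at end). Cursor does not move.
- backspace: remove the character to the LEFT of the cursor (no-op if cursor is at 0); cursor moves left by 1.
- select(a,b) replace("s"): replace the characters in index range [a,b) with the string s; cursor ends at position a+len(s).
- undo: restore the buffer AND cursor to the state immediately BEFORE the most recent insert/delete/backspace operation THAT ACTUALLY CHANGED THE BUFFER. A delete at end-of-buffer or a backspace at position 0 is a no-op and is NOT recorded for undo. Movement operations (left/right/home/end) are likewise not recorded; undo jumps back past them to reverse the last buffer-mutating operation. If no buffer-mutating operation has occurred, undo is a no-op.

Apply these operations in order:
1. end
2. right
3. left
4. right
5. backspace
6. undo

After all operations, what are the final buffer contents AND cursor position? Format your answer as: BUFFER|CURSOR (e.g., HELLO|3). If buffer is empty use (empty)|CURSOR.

Answer: QQRBBAKN|8

Derivation:
After op 1 (end): buf='QQRBBAKN' cursor=8
After op 2 (right): buf='QQRBBAKN' cursor=8
After op 3 (left): buf='QQRBBAKN' cursor=7
After op 4 (right): buf='QQRBBAKN' cursor=8
After op 5 (backspace): buf='QQRBBAK' cursor=7
After op 6 (undo): buf='QQRBBAKN' cursor=8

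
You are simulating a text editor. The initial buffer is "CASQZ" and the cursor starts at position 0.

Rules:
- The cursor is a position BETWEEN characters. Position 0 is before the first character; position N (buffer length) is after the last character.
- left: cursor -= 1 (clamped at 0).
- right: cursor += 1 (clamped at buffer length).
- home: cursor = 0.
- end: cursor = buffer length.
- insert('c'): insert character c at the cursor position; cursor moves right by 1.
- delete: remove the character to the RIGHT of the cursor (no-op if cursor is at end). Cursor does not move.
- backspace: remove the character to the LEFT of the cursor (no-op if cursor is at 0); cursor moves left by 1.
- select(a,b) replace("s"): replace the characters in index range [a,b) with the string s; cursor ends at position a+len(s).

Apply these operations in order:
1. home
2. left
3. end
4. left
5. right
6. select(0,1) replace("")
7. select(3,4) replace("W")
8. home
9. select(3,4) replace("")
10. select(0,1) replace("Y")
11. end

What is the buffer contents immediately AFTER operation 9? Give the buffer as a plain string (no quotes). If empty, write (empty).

After op 1 (home): buf='CASQZ' cursor=0
After op 2 (left): buf='CASQZ' cursor=0
After op 3 (end): buf='CASQZ' cursor=5
After op 4 (left): buf='CASQZ' cursor=4
After op 5 (right): buf='CASQZ' cursor=5
After op 6 (select(0,1) replace("")): buf='ASQZ' cursor=0
After op 7 (select(3,4) replace("W")): buf='ASQW' cursor=4
After op 8 (home): buf='ASQW' cursor=0
After op 9 (select(3,4) replace("")): buf='ASQ' cursor=3

Answer: ASQ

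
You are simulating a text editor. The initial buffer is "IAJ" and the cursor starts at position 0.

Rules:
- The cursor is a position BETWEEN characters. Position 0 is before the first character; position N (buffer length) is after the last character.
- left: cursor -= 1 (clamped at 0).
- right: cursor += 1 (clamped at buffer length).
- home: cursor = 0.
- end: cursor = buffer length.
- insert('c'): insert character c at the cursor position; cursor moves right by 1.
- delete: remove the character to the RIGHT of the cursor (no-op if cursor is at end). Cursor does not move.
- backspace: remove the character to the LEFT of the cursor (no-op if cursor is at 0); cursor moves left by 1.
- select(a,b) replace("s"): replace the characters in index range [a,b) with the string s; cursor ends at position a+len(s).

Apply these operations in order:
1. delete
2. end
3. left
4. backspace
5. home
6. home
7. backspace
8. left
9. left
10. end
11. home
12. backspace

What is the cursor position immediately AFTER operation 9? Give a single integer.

After op 1 (delete): buf='AJ' cursor=0
After op 2 (end): buf='AJ' cursor=2
After op 3 (left): buf='AJ' cursor=1
After op 4 (backspace): buf='J' cursor=0
After op 5 (home): buf='J' cursor=0
After op 6 (home): buf='J' cursor=0
After op 7 (backspace): buf='J' cursor=0
After op 8 (left): buf='J' cursor=0
After op 9 (left): buf='J' cursor=0

Answer: 0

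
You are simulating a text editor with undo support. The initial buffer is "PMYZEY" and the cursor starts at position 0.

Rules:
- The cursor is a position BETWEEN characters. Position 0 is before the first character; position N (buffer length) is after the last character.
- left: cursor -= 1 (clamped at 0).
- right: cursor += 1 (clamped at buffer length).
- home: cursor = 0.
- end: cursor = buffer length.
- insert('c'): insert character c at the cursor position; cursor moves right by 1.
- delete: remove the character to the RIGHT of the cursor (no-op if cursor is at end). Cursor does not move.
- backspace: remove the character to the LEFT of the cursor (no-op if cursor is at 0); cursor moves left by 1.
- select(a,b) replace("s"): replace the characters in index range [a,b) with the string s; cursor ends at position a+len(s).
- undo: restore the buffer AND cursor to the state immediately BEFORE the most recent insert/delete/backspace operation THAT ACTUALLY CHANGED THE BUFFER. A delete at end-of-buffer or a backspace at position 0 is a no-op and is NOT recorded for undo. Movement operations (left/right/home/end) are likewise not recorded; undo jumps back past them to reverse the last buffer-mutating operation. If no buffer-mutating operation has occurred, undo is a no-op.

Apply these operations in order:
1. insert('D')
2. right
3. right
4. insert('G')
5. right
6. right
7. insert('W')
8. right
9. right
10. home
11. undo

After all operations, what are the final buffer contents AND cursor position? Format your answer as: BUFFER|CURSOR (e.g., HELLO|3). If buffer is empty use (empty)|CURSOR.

Answer: DPMGYZEY|6

Derivation:
After op 1 (insert('D')): buf='DPMYZEY' cursor=1
After op 2 (right): buf='DPMYZEY' cursor=2
After op 3 (right): buf='DPMYZEY' cursor=3
After op 4 (insert('G')): buf='DPMGYZEY' cursor=4
After op 5 (right): buf='DPMGYZEY' cursor=5
After op 6 (right): buf='DPMGYZEY' cursor=6
After op 7 (insert('W')): buf='DPMGYZWEY' cursor=7
After op 8 (right): buf='DPMGYZWEY' cursor=8
After op 9 (right): buf='DPMGYZWEY' cursor=9
After op 10 (home): buf='DPMGYZWEY' cursor=0
After op 11 (undo): buf='DPMGYZEY' cursor=6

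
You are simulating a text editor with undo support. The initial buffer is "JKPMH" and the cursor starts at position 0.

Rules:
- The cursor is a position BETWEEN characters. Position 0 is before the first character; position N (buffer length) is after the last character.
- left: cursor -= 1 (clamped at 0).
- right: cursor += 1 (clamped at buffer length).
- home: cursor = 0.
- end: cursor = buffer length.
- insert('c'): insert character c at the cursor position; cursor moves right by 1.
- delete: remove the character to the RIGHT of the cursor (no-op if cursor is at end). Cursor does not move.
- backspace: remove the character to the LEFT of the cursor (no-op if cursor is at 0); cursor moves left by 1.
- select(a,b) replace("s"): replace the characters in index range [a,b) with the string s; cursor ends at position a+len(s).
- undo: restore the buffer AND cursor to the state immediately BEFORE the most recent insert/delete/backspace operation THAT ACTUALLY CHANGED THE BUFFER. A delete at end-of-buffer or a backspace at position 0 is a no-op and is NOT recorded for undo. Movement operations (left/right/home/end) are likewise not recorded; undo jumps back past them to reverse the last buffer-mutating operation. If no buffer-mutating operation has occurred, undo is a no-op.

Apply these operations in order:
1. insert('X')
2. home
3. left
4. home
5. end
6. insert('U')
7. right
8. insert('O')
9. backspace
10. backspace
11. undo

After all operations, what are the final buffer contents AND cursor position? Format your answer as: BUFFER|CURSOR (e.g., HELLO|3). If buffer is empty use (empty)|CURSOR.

Answer: XJKPMHU|7

Derivation:
After op 1 (insert('X')): buf='XJKPMH' cursor=1
After op 2 (home): buf='XJKPMH' cursor=0
After op 3 (left): buf='XJKPMH' cursor=0
After op 4 (home): buf='XJKPMH' cursor=0
After op 5 (end): buf='XJKPMH' cursor=6
After op 6 (insert('U')): buf='XJKPMHU' cursor=7
After op 7 (right): buf='XJKPMHU' cursor=7
After op 8 (insert('O')): buf='XJKPMHUO' cursor=8
After op 9 (backspace): buf='XJKPMHU' cursor=7
After op 10 (backspace): buf='XJKPMH' cursor=6
After op 11 (undo): buf='XJKPMHU' cursor=7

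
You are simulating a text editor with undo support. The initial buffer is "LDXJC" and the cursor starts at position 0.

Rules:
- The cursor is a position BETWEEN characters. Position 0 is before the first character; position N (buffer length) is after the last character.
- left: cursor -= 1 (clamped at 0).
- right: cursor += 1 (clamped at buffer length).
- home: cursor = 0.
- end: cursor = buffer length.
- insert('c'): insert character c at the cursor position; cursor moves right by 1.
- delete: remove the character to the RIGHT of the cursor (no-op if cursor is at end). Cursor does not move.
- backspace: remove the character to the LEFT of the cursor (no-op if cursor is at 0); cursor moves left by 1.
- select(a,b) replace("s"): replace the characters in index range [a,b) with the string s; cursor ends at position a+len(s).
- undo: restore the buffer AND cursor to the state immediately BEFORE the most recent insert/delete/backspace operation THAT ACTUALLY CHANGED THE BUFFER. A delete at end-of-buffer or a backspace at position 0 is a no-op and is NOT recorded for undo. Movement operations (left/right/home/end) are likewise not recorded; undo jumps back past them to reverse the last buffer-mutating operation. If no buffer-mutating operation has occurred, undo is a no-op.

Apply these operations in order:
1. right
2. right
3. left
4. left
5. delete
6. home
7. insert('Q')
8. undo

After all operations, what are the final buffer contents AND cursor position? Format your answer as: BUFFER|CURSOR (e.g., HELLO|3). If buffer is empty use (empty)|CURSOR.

Answer: DXJC|0

Derivation:
After op 1 (right): buf='LDXJC' cursor=1
After op 2 (right): buf='LDXJC' cursor=2
After op 3 (left): buf='LDXJC' cursor=1
After op 4 (left): buf='LDXJC' cursor=0
After op 5 (delete): buf='DXJC' cursor=0
After op 6 (home): buf='DXJC' cursor=0
After op 7 (insert('Q')): buf='QDXJC' cursor=1
After op 8 (undo): buf='DXJC' cursor=0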